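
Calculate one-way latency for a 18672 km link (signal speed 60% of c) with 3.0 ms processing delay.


Speed = 0.6 * 3e5 km/s = 180000 km/s
Propagation delay = 18672 / 180000 = 0.1037 s = 103.7333 ms
Processing delay = 3.0 ms
Total one-way latency = 106.7333 ms


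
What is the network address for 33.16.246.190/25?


IP:   00100001.00010000.11110110.10111110
Mask: 11111111.11111111.11111111.10000000
AND operation:
Net:  00100001.00010000.11110110.10000000
Network: 33.16.246.128/25


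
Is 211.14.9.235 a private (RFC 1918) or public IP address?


RFC 1918 private ranges:
  10.0.0.0/8 (10.0.0.0 - 10.255.255.255)
  172.16.0.0/12 (172.16.0.0 - 172.31.255.255)
  192.168.0.0/16 (192.168.0.0 - 192.168.255.255)
Public (not in any RFC 1918 range)


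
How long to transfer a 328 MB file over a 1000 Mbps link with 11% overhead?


Effective throughput = 1000 * (1 - 11/100) = 890 Mbps
File size in Mb = 328 * 8 = 2624 Mb
Time = 2624 / 890
Time = 2.9483 seconds


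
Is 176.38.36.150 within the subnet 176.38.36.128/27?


Subnet network: 176.38.36.128
Test IP AND mask: 176.38.36.128
Yes, 176.38.36.150 is in 176.38.36.128/27


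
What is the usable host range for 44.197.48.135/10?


Network: 44.192.0.0
Broadcast: 44.255.255.255
First usable = network + 1
Last usable = broadcast - 1
Range: 44.192.0.1 to 44.255.255.254


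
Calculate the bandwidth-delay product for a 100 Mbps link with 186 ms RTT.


BDP = bandwidth * RTT
= 100 Mbps * 186 ms
= 100 * 1e6 * 186 / 1000 bits
= 18600000 bits
= 2325000 bytes
= 2270.5078 KB
BDP = 18600000 bits (2325000 bytes)


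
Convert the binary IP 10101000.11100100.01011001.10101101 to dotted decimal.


10101000 = 168
11100100 = 228
01011001 = 89
10101101 = 173
IP: 168.228.89.173


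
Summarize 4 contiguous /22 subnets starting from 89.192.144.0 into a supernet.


Original prefix: /22
Number of subnets: 4 = 2^2
New prefix = 22 - 2 = 20
Supernet: 89.192.144.0/20


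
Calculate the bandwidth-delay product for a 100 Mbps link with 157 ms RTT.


BDP = bandwidth * RTT
= 100 Mbps * 157 ms
= 100 * 1e6 * 157 / 1000 bits
= 15700000 bits
= 1962500 bytes
= 1916.5039 KB
BDP = 15700000 bits (1962500 bytes)


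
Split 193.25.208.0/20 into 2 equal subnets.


New prefix = 20 + 1 = 21
Each subnet has 2048 addresses
  193.25.208.0/21
  193.25.216.0/21
Subnets: 193.25.208.0/21, 193.25.216.0/21


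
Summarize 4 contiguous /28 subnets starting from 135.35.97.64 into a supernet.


Original prefix: /28
Number of subnets: 4 = 2^2
New prefix = 28 - 2 = 26
Supernet: 135.35.97.64/26


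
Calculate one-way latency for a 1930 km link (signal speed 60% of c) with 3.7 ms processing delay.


Speed = 0.6 * 3e5 km/s = 180000 km/s
Propagation delay = 1930 / 180000 = 0.0107 s = 10.7222 ms
Processing delay = 3.7 ms
Total one-way latency = 14.4222 ms


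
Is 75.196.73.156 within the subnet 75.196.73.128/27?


Subnet network: 75.196.73.128
Test IP AND mask: 75.196.73.128
Yes, 75.196.73.156 is in 75.196.73.128/27


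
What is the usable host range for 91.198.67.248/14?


Network: 91.196.0.0
Broadcast: 91.199.255.255
First usable = network + 1
Last usable = broadcast - 1
Range: 91.196.0.1 to 91.199.255.254


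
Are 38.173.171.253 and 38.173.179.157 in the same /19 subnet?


Mask: 255.255.224.0
38.173.171.253 AND mask = 38.173.160.0
38.173.179.157 AND mask = 38.173.160.0
Yes, same subnet (38.173.160.0)


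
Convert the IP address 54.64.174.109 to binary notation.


54 = 00110110
64 = 01000000
174 = 10101110
109 = 01101101
Binary: 00110110.01000000.10101110.01101101


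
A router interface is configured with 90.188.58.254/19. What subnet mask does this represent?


/19 means 19 network bits, 13 host bits
Binary: 11111111111111111110000000000000
Mask: 255.255.224.0


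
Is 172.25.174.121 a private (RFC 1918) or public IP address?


RFC 1918 private ranges:
  10.0.0.0/8 (10.0.0.0 - 10.255.255.255)
  172.16.0.0/12 (172.16.0.0 - 172.31.255.255)
  192.168.0.0/16 (192.168.0.0 - 192.168.255.255)
Private (in 172.16.0.0/12)


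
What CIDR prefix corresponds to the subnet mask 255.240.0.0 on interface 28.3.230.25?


Binary: 11111111.11110000.00000000.00000000
Count leading 1s
Prefix: /12


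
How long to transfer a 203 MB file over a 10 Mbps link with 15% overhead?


Effective throughput = 10 * (1 - 15/100) = 8.5 Mbps
File size in Mb = 203 * 8 = 1624 Mb
Time = 1624 / 8.5
Time = 191.0588 seconds


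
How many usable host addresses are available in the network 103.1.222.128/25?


Host bits = 32 - 25 = 7
Total addresses = 2^7 = 128
Usable = total - 2 (network and broadcast)
Usable hosts: 126


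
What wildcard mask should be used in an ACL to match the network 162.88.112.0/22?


Subnet mask: 255.255.252.0
Wildcard = 255.255.255.255 - subnet mask
255 - 255 = 0
255 - 255 = 0
255 - 252 = 3
255 - 0 = 255
Wildcard: 0.0.3.255


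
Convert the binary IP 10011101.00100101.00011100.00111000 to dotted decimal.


10011101 = 157
00100101 = 37
00011100 = 28
00111000 = 56
IP: 157.37.28.56


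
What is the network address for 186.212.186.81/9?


IP:   10111010.11010100.10111010.01010001
Mask: 11111111.10000000.00000000.00000000
AND operation:
Net:  10111010.10000000.00000000.00000000
Network: 186.128.0.0/9


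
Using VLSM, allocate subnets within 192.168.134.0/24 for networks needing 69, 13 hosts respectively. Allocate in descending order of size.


69 hosts -> /25 (126 usable): 192.168.134.0/25
13 hosts -> /28 (14 usable): 192.168.134.128/28
Allocation: 192.168.134.0/25 (69 hosts, 126 usable); 192.168.134.128/28 (13 hosts, 14 usable)


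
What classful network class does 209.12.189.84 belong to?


First octet: 209
Binary: 11010001
110xxxxx -> Class C (192-223)
Class C, default mask 255.255.255.0 (/24)


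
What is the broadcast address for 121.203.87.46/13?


Network: 121.200.0.0/13
Host bits = 19
Set all host bits to 1:
Broadcast: 121.207.255.255


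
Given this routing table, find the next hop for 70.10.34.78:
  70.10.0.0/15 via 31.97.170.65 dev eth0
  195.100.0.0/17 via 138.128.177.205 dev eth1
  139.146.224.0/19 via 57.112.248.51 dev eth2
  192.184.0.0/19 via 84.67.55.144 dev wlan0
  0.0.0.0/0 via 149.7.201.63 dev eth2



Longest prefix match for 70.10.34.78:
  /15 70.10.0.0: MATCH
  /17 195.100.0.0: no
  /19 139.146.224.0: no
  /19 192.184.0.0: no
  /0 0.0.0.0: MATCH
Selected: next-hop 31.97.170.65 via eth0 (matched /15)


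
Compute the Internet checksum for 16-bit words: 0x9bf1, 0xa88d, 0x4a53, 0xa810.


Sum all words (with carry folding):
+ 0x9bf1 = 0x9bf1
+ 0xa88d = 0x447f
+ 0x4a53 = 0x8ed2
+ 0xa810 = 0x36e3
One's complement: ~0x36e3
Checksum = 0xc91c


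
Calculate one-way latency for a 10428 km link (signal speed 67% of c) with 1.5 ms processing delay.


Speed = 0.67 * 3e5 km/s = 201000 km/s
Propagation delay = 10428 / 201000 = 0.0519 s = 51.8806 ms
Processing delay = 1.5 ms
Total one-way latency = 53.3806 ms


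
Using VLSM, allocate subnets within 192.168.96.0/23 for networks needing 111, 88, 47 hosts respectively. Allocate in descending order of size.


111 hosts -> /25 (126 usable): 192.168.96.0/25
88 hosts -> /25 (126 usable): 192.168.96.128/25
47 hosts -> /26 (62 usable): 192.168.97.0/26
Allocation: 192.168.96.0/25 (111 hosts, 126 usable); 192.168.96.128/25 (88 hosts, 126 usable); 192.168.97.0/26 (47 hosts, 62 usable)


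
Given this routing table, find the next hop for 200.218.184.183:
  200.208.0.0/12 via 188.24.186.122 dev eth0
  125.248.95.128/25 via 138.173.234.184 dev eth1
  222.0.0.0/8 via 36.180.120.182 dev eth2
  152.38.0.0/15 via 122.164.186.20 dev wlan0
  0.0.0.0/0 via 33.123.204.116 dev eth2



Longest prefix match for 200.218.184.183:
  /12 200.208.0.0: MATCH
  /25 125.248.95.128: no
  /8 222.0.0.0: no
  /15 152.38.0.0: no
  /0 0.0.0.0: MATCH
Selected: next-hop 188.24.186.122 via eth0 (matched /12)


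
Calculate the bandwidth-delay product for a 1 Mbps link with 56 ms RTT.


BDP = bandwidth * RTT
= 1 Mbps * 56 ms
= 1 * 1e6 * 56 / 1000 bits
= 56000 bits
= 7000 bytes
= 6.8359 KB
BDP = 56000 bits (7000 bytes)


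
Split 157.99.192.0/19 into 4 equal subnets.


New prefix = 19 + 2 = 21
Each subnet has 2048 addresses
  157.99.192.0/21
  157.99.200.0/21
  157.99.208.0/21
  157.99.216.0/21
Subnets: 157.99.192.0/21, 157.99.200.0/21, 157.99.208.0/21, 157.99.216.0/21


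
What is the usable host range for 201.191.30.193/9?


Network: 201.128.0.0
Broadcast: 201.255.255.255
First usable = network + 1
Last usable = broadcast - 1
Range: 201.128.0.1 to 201.255.255.254


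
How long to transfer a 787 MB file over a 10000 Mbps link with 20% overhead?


Effective throughput = 10000 * (1 - 20/100) = 8000 Mbps
File size in Mb = 787 * 8 = 6296 Mb
Time = 6296 / 8000
Time = 0.787 seconds


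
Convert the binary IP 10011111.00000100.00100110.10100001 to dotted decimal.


10011111 = 159
00000100 = 4
00100110 = 38
10100001 = 161
IP: 159.4.38.161


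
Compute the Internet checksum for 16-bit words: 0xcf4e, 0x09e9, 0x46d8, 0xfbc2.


Sum all words (with carry folding):
+ 0xcf4e = 0xcf4e
+ 0x09e9 = 0xd937
+ 0x46d8 = 0x2010
+ 0xfbc2 = 0x1bd3
One's complement: ~0x1bd3
Checksum = 0xe42c


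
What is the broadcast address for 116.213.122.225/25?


Network: 116.213.122.128/25
Host bits = 7
Set all host bits to 1:
Broadcast: 116.213.122.255


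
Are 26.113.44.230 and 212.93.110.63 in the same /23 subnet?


Mask: 255.255.254.0
26.113.44.230 AND mask = 26.113.44.0
212.93.110.63 AND mask = 212.93.110.0
No, different subnets (26.113.44.0 vs 212.93.110.0)


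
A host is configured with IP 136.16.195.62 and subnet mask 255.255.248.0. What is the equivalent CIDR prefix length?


Binary: 11111111.11111111.11111000.00000000
Count leading 1s
Prefix: /21


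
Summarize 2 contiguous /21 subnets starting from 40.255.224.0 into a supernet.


Original prefix: /21
Number of subnets: 2 = 2^1
New prefix = 21 - 1 = 20
Supernet: 40.255.224.0/20


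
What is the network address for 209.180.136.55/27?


IP:   11010001.10110100.10001000.00110111
Mask: 11111111.11111111.11111111.11100000
AND operation:
Net:  11010001.10110100.10001000.00100000
Network: 209.180.136.32/27


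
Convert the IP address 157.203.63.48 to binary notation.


157 = 10011101
203 = 11001011
63 = 00111111
48 = 00110000
Binary: 10011101.11001011.00111111.00110000


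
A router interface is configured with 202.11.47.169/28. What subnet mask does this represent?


/28 means 28 network bits, 4 host bits
Binary: 11111111111111111111111111110000
Mask: 255.255.255.240


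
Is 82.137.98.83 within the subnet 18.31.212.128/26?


Subnet network: 18.31.212.128
Test IP AND mask: 82.137.98.64
No, 82.137.98.83 is not in 18.31.212.128/26


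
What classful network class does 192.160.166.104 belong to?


First octet: 192
Binary: 11000000
110xxxxx -> Class C (192-223)
Class C, default mask 255.255.255.0 (/24)


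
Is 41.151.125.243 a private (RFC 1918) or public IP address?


RFC 1918 private ranges:
  10.0.0.0/8 (10.0.0.0 - 10.255.255.255)
  172.16.0.0/12 (172.16.0.0 - 172.31.255.255)
  192.168.0.0/16 (192.168.0.0 - 192.168.255.255)
Public (not in any RFC 1918 range)


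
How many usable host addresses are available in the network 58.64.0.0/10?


Host bits = 32 - 10 = 22
Total addresses = 2^22 = 4194304
Usable = total - 2 (network and broadcast)
Usable hosts: 4194302


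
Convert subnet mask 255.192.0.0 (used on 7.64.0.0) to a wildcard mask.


Subnet mask: 255.192.0.0
Wildcard = 255.255.255.255 - subnet mask
255 - 255 = 0
255 - 192 = 63
255 - 0 = 255
255 - 0 = 255
Wildcard: 0.63.255.255


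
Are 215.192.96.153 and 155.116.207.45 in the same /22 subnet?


Mask: 255.255.252.0
215.192.96.153 AND mask = 215.192.96.0
155.116.207.45 AND mask = 155.116.204.0
No, different subnets (215.192.96.0 vs 155.116.204.0)


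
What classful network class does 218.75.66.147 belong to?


First octet: 218
Binary: 11011010
110xxxxx -> Class C (192-223)
Class C, default mask 255.255.255.0 (/24)


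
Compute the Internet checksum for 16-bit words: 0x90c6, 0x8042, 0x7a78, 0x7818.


Sum all words (with carry folding):
+ 0x90c6 = 0x90c6
+ 0x8042 = 0x1109
+ 0x7a78 = 0x8b81
+ 0x7818 = 0x039a
One's complement: ~0x039a
Checksum = 0xfc65


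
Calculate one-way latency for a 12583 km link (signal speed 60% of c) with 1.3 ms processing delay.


Speed = 0.6 * 3e5 km/s = 180000 km/s
Propagation delay = 12583 / 180000 = 0.0699 s = 69.9056 ms
Processing delay = 1.3 ms
Total one-way latency = 71.2056 ms


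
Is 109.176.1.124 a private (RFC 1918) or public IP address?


RFC 1918 private ranges:
  10.0.0.0/8 (10.0.0.0 - 10.255.255.255)
  172.16.0.0/12 (172.16.0.0 - 172.31.255.255)
  192.168.0.0/16 (192.168.0.0 - 192.168.255.255)
Public (not in any RFC 1918 range)


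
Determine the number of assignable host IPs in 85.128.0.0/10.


Host bits = 32 - 10 = 22
Total addresses = 2^22 = 4194304
Usable = total - 2 (network and broadcast)
Usable hosts: 4194302


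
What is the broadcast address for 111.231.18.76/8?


Network: 111.0.0.0/8
Host bits = 24
Set all host bits to 1:
Broadcast: 111.255.255.255


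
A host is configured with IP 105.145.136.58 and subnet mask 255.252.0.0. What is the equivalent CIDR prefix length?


Binary: 11111111.11111100.00000000.00000000
Count leading 1s
Prefix: /14


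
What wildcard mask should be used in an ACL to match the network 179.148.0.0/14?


Subnet mask: 255.252.0.0
Wildcard = 255.255.255.255 - subnet mask
255 - 255 = 0
255 - 252 = 3
255 - 0 = 255
255 - 0 = 255
Wildcard: 0.3.255.255


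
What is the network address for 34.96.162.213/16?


IP:   00100010.01100000.10100010.11010101
Mask: 11111111.11111111.00000000.00000000
AND operation:
Net:  00100010.01100000.00000000.00000000
Network: 34.96.0.0/16


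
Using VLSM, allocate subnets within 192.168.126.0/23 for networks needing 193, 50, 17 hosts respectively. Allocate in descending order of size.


193 hosts -> /24 (254 usable): 192.168.126.0/24
50 hosts -> /26 (62 usable): 192.168.127.0/26
17 hosts -> /27 (30 usable): 192.168.127.64/27
Allocation: 192.168.126.0/24 (193 hosts, 254 usable); 192.168.127.0/26 (50 hosts, 62 usable); 192.168.127.64/27 (17 hosts, 30 usable)


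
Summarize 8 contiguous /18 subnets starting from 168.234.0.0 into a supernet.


Original prefix: /18
Number of subnets: 8 = 2^3
New prefix = 18 - 3 = 15
Supernet: 168.234.0.0/15


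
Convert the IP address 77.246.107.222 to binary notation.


77 = 01001101
246 = 11110110
107 = 01101011
222 = 11011110
Binary: 01001101.11110110.01101011.11011110


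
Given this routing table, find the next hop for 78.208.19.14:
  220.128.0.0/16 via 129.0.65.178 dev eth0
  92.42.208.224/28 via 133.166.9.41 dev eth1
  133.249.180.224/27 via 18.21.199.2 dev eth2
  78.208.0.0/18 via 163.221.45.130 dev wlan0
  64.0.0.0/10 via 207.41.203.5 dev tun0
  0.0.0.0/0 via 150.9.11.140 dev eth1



Longest prefix match for 78.208.19.14:
  /16 220.128.0.0: no
  /28 92.42.208.224: no
  /27 133.249.180.224: no
  /18 78.208.0.0: MATCH
  /10 64.0.0.0: no
  /0 0.0.0.0: MATCH
Selected: next-hop 163.221.45.130 via wlan0 (matched /18)


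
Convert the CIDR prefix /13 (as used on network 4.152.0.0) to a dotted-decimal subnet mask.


/13 means 13 network bits, 19 host bits
Binary: 11111111111110000000000000000000
Mask: 255.248.0.0


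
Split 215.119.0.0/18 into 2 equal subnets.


New prefix = 18 + 1 = 19
Each subnet has 8192 addresses
  215.119.0.0/19
  215.119.32.0/19
Subnets: 215.119.0.0/19, 215.119.32.0/19


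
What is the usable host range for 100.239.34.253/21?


Network: 100.239.32.0
Broadcast: 100.239.39.255
First usable = network + 1
Last usable = broadcast - 1
Range: 100.239.32.1 to 100.239.39.254


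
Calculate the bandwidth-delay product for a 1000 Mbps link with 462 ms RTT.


BDP = bandwidth * RTT
= 1000 Mbps * 462 ms
= 1000 * 1e6 * 462 / 1000 bits
= 462000000 bits
= 57750000 bytes
= 56396.4844 KB
BDP = 462000000 bits (57750000 bytes)


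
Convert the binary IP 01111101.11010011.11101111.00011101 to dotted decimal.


01111101 = 125
11010011 = 211
11101111 = 239
00011101 = 29
IP: 125.211.239.29


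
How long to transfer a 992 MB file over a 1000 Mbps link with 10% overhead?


Effective throughput = 1000 * (1 - 10/100) = 900 Mbps
File size in Mb = 992 * 8 = 7936 Mb
Time = 7936 / 900
Time = 8.8178 seconds


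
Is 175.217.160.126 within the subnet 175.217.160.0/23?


Subnet network: 175.217.160.0
Test IP AND mask: 175.217.160.0
Yes, 175.217.160.126 is in 175.217.160.0/23


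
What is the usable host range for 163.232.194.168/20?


Network: 163.232.192.0
Broadcast: 163.232.207.255
First usable = network + 1
Last usable = broadcast - 1
Range: 163.232.192.1 to 163.232.207.254


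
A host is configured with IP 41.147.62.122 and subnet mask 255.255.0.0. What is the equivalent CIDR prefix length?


Binary: 11111111.11111111.00000000.00000000
Count leading 1s
Prefix: /16


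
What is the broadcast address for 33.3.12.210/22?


Network: 33.3.12.0/22
Host bits = 10
Set all host bits to 1:
Broadcast: 33.3.15.255


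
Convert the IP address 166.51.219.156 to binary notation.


166 = 10100110
51 = 00110011
219 = 11011011
156 = 10011100
Binary: 10100110.00110011.11011011.10011100


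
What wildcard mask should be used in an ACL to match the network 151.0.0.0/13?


Subnet mask: 255.248.0.0
Wildcard = 255.255.255.255 - subnet mask
255 - 255 = 0
255 - 248 = 7
255 - 0 = 255
255 - 0 = 255
Wildcard: 0.7.255.255


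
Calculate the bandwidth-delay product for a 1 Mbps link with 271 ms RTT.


BDP = bandwidth * RTT
= 1 Mbps * 271 ms
= 1 * 1e6 * 271 / 1000 bits
= 271000 bits
= 33875 bytes
= 33.0811 KB
BDP = 271000 bits (33875 bytes)


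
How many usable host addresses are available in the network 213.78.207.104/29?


Host bits = 32 - 29 = 3
Total addresses = 2^3 = 8
Usable = total - 2 (network and broadcast)
Usable hosts: 6


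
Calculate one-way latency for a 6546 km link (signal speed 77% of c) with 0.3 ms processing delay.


Speed = 0.77 * 3e5 km/s = 231000 km/s
Propagation delay = 6546 / 231000 = 0.0283 s = 28.3377 ms
Processing delay = 0.3 ms
Total one-way latency = 28.6377 ms


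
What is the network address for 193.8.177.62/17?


IP:   11000001.00001000.10110001.00111110
Mask: 11111111.11111111.10000000.00000000
AND operation:
Net:  11000001.00001000.10000000.00000000
Network: 193.8.128.0/17


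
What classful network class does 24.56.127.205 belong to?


First octet: 24
Binary: 00011000
0xxxxxxx -> Class A (1-126)
Class A, default mask 255.0.0.0 (/8)


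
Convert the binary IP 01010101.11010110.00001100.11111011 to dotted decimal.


01010101 = 85
11010110 = 214
00001100 = 12
11111011 = 251
IP: 85.214.12.251


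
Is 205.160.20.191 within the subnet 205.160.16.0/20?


Subnet network: 205.160.16.0
Test IP AND mask: 205.160.16.0
Yes, 205.160.20.191 is in 205.160.16.0/20


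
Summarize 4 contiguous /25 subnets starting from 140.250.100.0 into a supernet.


Original prefix: /25
Number of subnets: 4 = 2^2
New prefix = 25 - 2 = 23
Supernet: 140.250.100.0/23


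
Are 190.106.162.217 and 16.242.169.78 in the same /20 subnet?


Mask: 255.255.240.0
190.106.162.217 AND mask = 190.106.160.0
16.242.169.78 AND mask = 16.242.160.0
No, different subnets (190.106.160.0 vs 16.242.160.0)


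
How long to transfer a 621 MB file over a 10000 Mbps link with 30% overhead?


Effective throughput = 10000 * (1 - 30/100) = 7000 Mbps
File size in Mb = 621 * 8 = 4968 Mb
Time = 4968 / 7000
Time = 0.7097 seconds


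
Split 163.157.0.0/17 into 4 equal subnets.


New prefix = 17 + 2 = 19
Each subnet has 8192 addresses
  163.157.0.0/19
  163.157.32.0/19
  163.157.64.0/19
  163.157.96.0/19
Subnets: 163.157.0.0/19, 163.157.32.0/19, 163.157.64.0/19, 163.157.96.0/19


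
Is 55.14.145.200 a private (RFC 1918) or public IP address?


RFC 1918 private ranges:
  10.0.0.0/8 (10.0.0.0 - 10.255.255.255)
  172.16.0.0/12 (172.16.0.0 - 172.31.255.255)
  192.168.0.0/16 (192.168.0.0 - 192.168.255.255)
Public (not in any RFC 1918 range)


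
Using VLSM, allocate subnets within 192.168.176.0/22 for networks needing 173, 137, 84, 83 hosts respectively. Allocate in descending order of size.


173 hosts -> /24 (254 usable): 192.168.176.0/24
137 hosts -> /24 (254 usable): 192.168.177.0/24
84 hosts -> /25 (126 usable): 192.168.178.0/25
83 hosts -> /25 (126 usable): 192.168.178.128/25
Allocation: 192.168.176.0/24 (173 hosts, 254 usable); 192.168.177.0/24 (137 hosts, 254 usable); 192.168.178.0/25 (84 hosts, 126 usable); 192.168.178.128/25 (83 hosts, 126 usable)


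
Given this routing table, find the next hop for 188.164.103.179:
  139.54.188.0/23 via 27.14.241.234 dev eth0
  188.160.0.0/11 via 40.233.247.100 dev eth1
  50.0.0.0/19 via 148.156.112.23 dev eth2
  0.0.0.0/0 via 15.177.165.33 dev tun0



Longest prefix match for 188.164.103.179:
  /23 139.54.188.0: no
  /11 188.160.0.0: MATCH
  /19 50.0.0.0: no
  /0 0.0.0.0: MATCH
Selected: next-hop 40.233.247.100 via eth1 (matched /11)


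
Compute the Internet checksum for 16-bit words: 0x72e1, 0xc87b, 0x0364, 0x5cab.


Sum all words (with carry folding):
+ 0x72e1 = 0x72e1
+ 0xc87b = 0x3b5d
+ 0x0364 = 0x3ec1
+ 0x5cab = 0x9b6c
One's complement: ~0x9b6c
Checksum = 0x6493


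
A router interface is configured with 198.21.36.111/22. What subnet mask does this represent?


/22 means 22 network bits, 10 host bits
Binary: 11111111111111111111110000000000
Mask: 255.255.252.0


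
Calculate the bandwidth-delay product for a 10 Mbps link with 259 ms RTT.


BDP = bandwidth * RTT
= 10 Mbps * 259 ms
= 10 * 1e6 * 259 / 1000 bits
= 2590000 bits
= 323750 bytes
= 316.1621 KB
BDP = 2590000 bits (323750 bytes)


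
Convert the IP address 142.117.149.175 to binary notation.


142 = 10001110
117 = 01110101
149 = 10010101
175 = 10101111
Binary: 10001110.01110101.10010101.10101111


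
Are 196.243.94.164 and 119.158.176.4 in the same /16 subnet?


Mask: 255.255.0.0
196.243.94.164 AND mask = 196.243.0.0
119.158.176.4 AND mask = 119.158.0.0
No, different subnets (196.243.0.0 vs 119.158.0.0)


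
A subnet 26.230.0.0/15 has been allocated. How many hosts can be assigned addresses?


Host bits = 32 - 15 = 17
Total addresses = 2^17 = 131072
Usable = total - 2 (network and broadcast)
Usable hosts: 131070


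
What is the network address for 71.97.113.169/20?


IP:   01000111.01100001.01110001.10101001
Mask: 11111111.11111111.11110000.00000000
AND operation:
Net:  01000111.01100001.01110000.00000000
Network: 71.97.112.0/20


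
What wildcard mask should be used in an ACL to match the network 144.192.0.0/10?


Subnet mask: 255.192.0.0
Wildcard = 255.255.255.255 - subnet mask
255 - 255 = 0
255 - 192 = 63
255 - 0 = 255
255 - 0 = 255
Wildcard: 0.63.255.255


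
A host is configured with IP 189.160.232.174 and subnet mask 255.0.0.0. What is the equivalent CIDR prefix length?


Binary: 11111111.00000000.00000000.00000000
Count leading 1s
Prefix: /8


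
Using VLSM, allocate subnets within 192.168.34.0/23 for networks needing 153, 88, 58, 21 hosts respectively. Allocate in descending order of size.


153 hosts -> /24 (254 usable): 192.168.34.0/24
88 hosts -> /25 (126 usable): 192.168.35.0/25
58 hosts -> /26 (62 usable): 192.168.35.128/26
21 hosts -> /27 (30 usable): 192.168.35.192/27
Allocation: 192.168.34.0/24 (153 hosts, 254 usable); 192.168.35.0/25 (88 hosts, 126 usable); 192.168.35.128/26 (58 hosts, 62 usable); 192.168.35.192/27 (21 hosts, 30 usable)


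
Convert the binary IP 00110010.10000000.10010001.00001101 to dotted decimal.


00110010 = 50
10000000 = 128
10010001 = 145
00001101 = 13
IP: 50.128.145.13


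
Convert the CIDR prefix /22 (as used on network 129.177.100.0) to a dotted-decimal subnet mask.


/22 means 22 network bits, 10 host bits
Binary: 11111111111111111111110000000000
Mask: 255.255.252.0


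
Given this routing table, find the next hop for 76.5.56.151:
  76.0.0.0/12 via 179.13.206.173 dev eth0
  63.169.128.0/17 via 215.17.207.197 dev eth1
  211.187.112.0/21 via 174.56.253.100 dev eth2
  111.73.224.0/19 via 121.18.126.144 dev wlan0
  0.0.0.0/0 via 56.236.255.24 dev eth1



Longest prefix match for 76.5.56.151:
  /12 76.0.0.0: MATCH
  /17 63.169.128.0: no
  /21 211.187.112.0: no
  /19 111.73.224.0: no
  /0 0.0.0.0: MATCH
Selected: next-hop 179.13.206.173 via eth0 (matched /12)


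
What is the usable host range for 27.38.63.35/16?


Network: 27.38.0.0
Broadcast: 27.38.255.255
First usable = network + 1
Last usable = broadcast - 1
Range: 27.38.0.1 to 27.38.255.254


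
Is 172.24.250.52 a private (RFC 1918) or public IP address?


RFC 1918 private ranges:
  10.0.0.0/8 (10.0.0.0 - 10.255.255.255)
  172.16.0.0/12 (172.16.0.0 - 172.31.255.255)
  192.168.0.0/16 (192.168.0.0 - 192.168.255.255)
Private (in 172.16.0.0/12)


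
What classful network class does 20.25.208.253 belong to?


First octet: 20
Binary: 00010100
0xxxxxxx -> Class A (1-126)
Class A, default mask 255.0.0.0 (/8)


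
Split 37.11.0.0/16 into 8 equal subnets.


New prefix = 16 + 3 = 19
Each subnet has 8192 addresses
  37.11.0.0/19
  37.11.32.0/19
  37.11.64.0/19
  37.11.96.0/19
  37.11.128.0/19
  37.11.160.0/19
  37.11.192.0/19
  37.11.224.0/19
Subnets: 37.11.0.0/19, 37.11.32.0/19, 37.11.64.0/19, 37.11.96.0/19, 37.11.128.0/19, 37.11.160.0/19, 37.11.192.0/19, 37.11.224.0/19


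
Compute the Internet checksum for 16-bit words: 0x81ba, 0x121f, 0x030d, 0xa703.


Sum all words (with carry folding):
+ 0x81ba = 0x81ba
+ 0x121f = 0x93d9
+ 0x030d = 0x96e6
+ 0xa703 = 0x3dea
One's complement: ~0x3dea
Checksum = 0xc215


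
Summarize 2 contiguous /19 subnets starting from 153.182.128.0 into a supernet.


Original prefix: /19
Number of subnets: 2 = 2^1
New prefix = 19 - 1 = 18
Supernet: 153.182.128.0/18


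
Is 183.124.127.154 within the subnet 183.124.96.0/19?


Subnet network: 183.124.96.0
Test IP AND mask: 183.124.96.0
Yes, 183.124.127.154 is in 183.124.96.0/19


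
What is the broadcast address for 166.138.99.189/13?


Network: 166.136.0.0/13
Host bits = 19
Set all host bits to 1:
Broadcast: 166.143.255.255


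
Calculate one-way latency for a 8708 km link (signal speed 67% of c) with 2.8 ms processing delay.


Speed = 0.67 * 3e5 km/s = 201000 km/s
Propagation delay = 8708 / 201000 = 0.0433 s = 43.3234 ms
Processing delay = 2.8 ms
Total one-way latency = 46.1234 ms


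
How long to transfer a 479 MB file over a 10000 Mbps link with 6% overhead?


Effective throughput = 10000 * (1 - 6/100) = 9400 Mbps
File size in Mb = 479 * 8 = 3832 Mb
Time = 3832 / 9400
Time = 0.4077 seconds


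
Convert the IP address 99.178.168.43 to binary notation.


99 = 01100011
178 = 10110010
168 = 10101000
43 = 00101011
Binary: 01100011.10110010.10101000.00101011


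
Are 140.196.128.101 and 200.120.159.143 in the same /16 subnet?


Mask: 255.255.0.0
140.196.128.101 AND mask = 140.196.0.0
200.120.159.143 AND mask = 200.120.0.0
No, different subnets (140.196.0.0 vs 200.120.0.0)


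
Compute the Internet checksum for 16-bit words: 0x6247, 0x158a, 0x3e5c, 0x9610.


Sum all words (with carry folding):
+ 0x6247 = 0x6247
+ 0x158a = 0x77d1
+ 0x3e5c = 0xb62d
+ 0x9610 = 0x4c3e
One's complement: ~0x4c3e
Checksum = 0xb3c1


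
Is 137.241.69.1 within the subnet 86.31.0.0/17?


Subnet network: 86.31.0.0
Test IP AND mask: 137.241.0.0
No, 137.241.69.1 is not in 86.31.0.0/17


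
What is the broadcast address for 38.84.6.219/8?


Network: 38.0.0.0/8
Host bits = 24
Set all host bits to 1:
Broadcast: 38.255.255.255


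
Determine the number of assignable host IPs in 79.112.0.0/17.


Host bits = 32 - 17 = 15
Total addresses = 2^15 = 32768
Usable = total - 2 (network and broadcast)
Usable hosts: 32766


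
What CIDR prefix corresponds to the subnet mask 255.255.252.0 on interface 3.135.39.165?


Binary: 11111111.11111111.11111100.00000000
Count leading 1s
Prefix: /22


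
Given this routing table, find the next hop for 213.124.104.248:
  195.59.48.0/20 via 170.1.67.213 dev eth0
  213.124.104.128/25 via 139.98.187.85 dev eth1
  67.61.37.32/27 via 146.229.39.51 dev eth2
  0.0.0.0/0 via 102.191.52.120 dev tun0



Longest prefix match for 213.124.104.248:
  /20 195.59.48.0: no
  /25 213.124.104.128: MATCH
  /27 67.61.37.32: no
  /0 0.0.0.0: MATCH
Selected: next-hop 139.98.187.85 via eth1 (matched /25)


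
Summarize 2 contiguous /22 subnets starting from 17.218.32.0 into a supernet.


Original prefix: /22
Number of subnets: 2 = 2^1
New prefix = 22 - 1 = 21
Supernet: 17.218.32.0/21


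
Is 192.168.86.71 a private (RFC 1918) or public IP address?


RFC 1918 private ranges:
  10.0.0.0/8 (10.0.0.0 - 10.255.255.255)
  172.16.0.0/12 (172.16.0.0 - 172.31.255.255)
  192.168.0.0/16 (192.168.0.0 - 192.168.255.255)
Private (in 192.168.0.0/16)


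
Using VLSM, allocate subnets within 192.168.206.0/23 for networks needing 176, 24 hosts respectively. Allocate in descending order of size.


176 hosts -> /24 (254 usable): 192.168.206.0/24
24 hosts -> /27 (30 usable): 192.168.207.0/27
Allocation: 192.168.206.0/24 (176 hosts, 254 usable); 192.168.207.0/27 (24 hosts, 30 usable)


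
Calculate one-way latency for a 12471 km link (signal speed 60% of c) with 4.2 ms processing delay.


Speed = 0.6 * 3e5 km/s = 180000 km/s
Propagation delay = 12471 / 180000 = 0.0693 s = 69.2833 ms
Processing delay = 4.2 ms
Total one-way latency = 73.4833 ms


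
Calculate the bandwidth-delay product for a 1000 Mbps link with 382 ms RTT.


BDP = bandwidth * RTT
= 1000 Mbps * 382 ms
= 1000 * 1e6 * 382 / 1000 bits
= 382000000 bits
= 47750000 bytes
= 46630.8594 KB
BDP = 382000000 bits (47750000 bytes)


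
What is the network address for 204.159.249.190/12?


IP:   11001100.10011111.11111001.10111110
Mask: 11111111.11110000.00000000.00000000
AND operation:
Net:  11001100.10010000.00000000.00000000
Network: 204.144.0.0/12


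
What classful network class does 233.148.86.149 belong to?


First octet: 233
Binary: 11101001
1110xxxx -> Class D (224-239)
Class D (multicast), default mask N/A


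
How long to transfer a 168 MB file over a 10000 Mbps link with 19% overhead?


Effective throughput = 10000 * (1 - 19/100) = 8100.0 Mbps
File size in Mb = 168 * 8 = 1344 Mb
Time = 1344 / 8100.0
Time = 0.1659 seconds


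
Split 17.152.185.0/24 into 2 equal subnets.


New prefix = 24 + 1 = 25
Each subnet has 128 addresses
  17.152.185.0/25
  17.152.185.128/25
Subnets: 17.152.185.0/25, 17.152.185.128/25


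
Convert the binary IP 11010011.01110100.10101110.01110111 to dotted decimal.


11010011 = 211
01110100 = 116
10101110 = 174
01110111 = 119
IP: 211.116.174.119


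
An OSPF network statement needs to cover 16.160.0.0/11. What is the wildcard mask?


Subnet mask: 255.224.0.0
Wildcard = 255.255.255.255 - subnet mask
255 - 255 = 0
255 - 224 = 31
255 - 0 = 255
255 - 0 = 255
Wildcard: 0.31.255.255


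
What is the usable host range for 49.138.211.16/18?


Network: 49.138.192.0
Broadcast: 49.138.255.255
First usable = network + 1
Last usable = broadcast - 1
Range: 49.138.192.1 to 49.138.255.254


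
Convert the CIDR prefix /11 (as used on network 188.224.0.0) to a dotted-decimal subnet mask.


/11 means 11 network bits, 21 host bits
Binary: 11111111111000000000000000000000
Mask: 255.224.0.0


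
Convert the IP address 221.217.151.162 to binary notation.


221 = 11011101
217 = 11011001
151 = 10010111
162 = 10100010
Binary: 11011101.11011001.10010111.10100010


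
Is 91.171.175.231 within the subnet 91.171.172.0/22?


Subnet network: 91.171.172.0
Test IP AND mask: 91.171.172.0
Yes, 91.171.175.231 is in 91.171.172.0/22


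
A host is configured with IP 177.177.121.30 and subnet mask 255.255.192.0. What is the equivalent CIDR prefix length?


Binary: 11111111.11111111.11000000.00000000
Count leading 1s
Prefix: /18


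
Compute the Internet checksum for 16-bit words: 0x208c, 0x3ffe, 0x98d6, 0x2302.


Sum all words (with carry folding):
+ 0x208c = 0x208c
+ 0x3ffe = 0x608a
+ 0x98d6 = 0xf960
+ 0x2302 = 0x1c63
One's complement: ~0x1c63
Checksum = 0xe39c


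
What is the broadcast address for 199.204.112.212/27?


Network: 199.204.112.192/27
Host bits = 5
Set all host bits to 1:
Broadcast: 199.204.112.223


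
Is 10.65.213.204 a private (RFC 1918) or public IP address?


RFC 1918 private ranges:
  10.0.0.0/8 (10.0.0.0 - 10.255.255.255)
  172.16.0.0/12 (172.16.0.0 - 172.31.255.255)
  192.168.0.0/16 (192.168.0.0 - 192.168.255.255)
Private (in 10.0.0.0/8)


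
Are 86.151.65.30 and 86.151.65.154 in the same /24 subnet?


Mask: 255.255.255.0
86.151.65.30 AND mask = 86.151.65.0
86.151.65.154 AND mask = 86.151.65.0
Yes, same subnet (86.151.65.0)


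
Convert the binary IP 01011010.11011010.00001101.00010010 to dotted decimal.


01011010 = 90
11011010 = 218
00001101 = 13
00010010 = 18
IP: 90.218.13.18


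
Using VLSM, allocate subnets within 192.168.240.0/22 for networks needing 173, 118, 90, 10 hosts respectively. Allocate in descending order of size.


173 hosts -> /24 (254 usable): 192.168.240.0/24
118 hosts -> /25 (126 usable): 192.168.241.0/25
90 hosts -> /25 (126 usable): 192.168.241.128/25
10 hosts -> /28 (14 usable): 192.168.242.0/28
Allocation: 192.168.240.0/24 (173 hosts, 254 usable); 192.168.241.0/25 (118 hosts, 126 usable); 192.168.241.128/25 (90 hosts, 126 usable); 192.168.242.0/28 (10 hosts, 14 usable)


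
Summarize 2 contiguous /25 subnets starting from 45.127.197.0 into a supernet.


Original prefix: /25
Number of subnets: 2 = 2^1
New prefix = 25 - 1 = 24
Supernet: 45.127.197.0/24


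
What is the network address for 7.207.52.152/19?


IP:   00000111.11001111.00110100.10011000
Mask: 11111111.11111111.11100000.00000000
AND operation:
Net:  00000111.11001111.00100000.00000000
Network: 7.207.32.0/19


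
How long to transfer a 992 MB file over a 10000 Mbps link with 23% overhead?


Effective throughput = 10000 * (1 - 23/100) = 7700 Mbps
File size in Mb = 992 * 8 = 7936 Mb
Time = 7936 / 7700
Time = 1.0306 seconds


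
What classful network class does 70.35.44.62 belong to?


First octet: 70
Binary: 01000110
0xxxxxxx -> Class A (1-126)
Class A, default mask 255.0.0.0 (/8)


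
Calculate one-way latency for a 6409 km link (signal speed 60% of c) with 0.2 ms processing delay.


Speed = 0.6 * 3e5 km/s = 180000 km/s
Propagation delay = 6409 / 180000 = 0.0356 s = 35.6056 ms
Processing delay = 0.2 ms
Total one-way latency = 35.8056 ms


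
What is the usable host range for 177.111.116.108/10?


Network: 177.64.0.0
Broadcast: 177.127.255.255
First usable = network + 1
Last usable = broadcast - 1
Range: 177.64.0.1 to 177.127.255.254


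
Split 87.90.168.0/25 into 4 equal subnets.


New prefix = 25 + 2 = 27
Each subnet has 32 addresses
  87.90.168.0/27
  87.90.168.32/27
  87.90.168.64/27
  87.90.168.96/27
Subnets: 87.90.168.0/27, 87.90.168.32/27, 87.90.168.64/27, 87.90.168.96/27


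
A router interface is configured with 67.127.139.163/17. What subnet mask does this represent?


/17 means 17 network bits, 15 host bits
Binary: 11111111111111111000000000000000
Mask: 255.255.128.0


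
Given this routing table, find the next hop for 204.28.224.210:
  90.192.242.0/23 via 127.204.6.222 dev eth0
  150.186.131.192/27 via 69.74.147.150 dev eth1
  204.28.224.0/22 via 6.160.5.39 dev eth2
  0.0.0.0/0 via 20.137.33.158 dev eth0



Longest prefix match for 204.28.224.210:
  /23 90.192.242.0: no
  /27 150.186.131.192: no
  /22 204.28.224.0: MATCH
  /0 0.0.0.0: MATCH
Selected: next-hop 6.160.5.39 via eth2 (matched /22)


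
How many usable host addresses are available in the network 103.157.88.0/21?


Host bits = 32 - 21 = 11
Total addresses = 2^11 = 2048
Usable = total - 2 (network and broadcast)
Usable hosts: 2046


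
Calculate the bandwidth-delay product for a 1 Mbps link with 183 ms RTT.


BDP = bandwidth * RTT
= 1 Mbps * 183 ms
= 1 * 1e6 * 183 / 1000 bits
= 183000 bits
= 22875 bytes
= 22.3389 KB
BDP = 183000 bits (22875 bytes)


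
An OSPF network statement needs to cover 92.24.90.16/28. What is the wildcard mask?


Subnet mask: 255.255.255.240
Wildcard = 255.255.255.255 - subnet mask
255 - 255 = 0
255 - 255 = 0
255 - 255 = 0
255 - 240 = 15
Wildcard: 0.0.0.15


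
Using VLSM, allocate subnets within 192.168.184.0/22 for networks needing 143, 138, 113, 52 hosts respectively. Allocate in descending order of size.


143 hosts -> /24 (254 usable): 192.168.184.0/24
138 hosts -> /24 (254 usable): 192.168.185.0/24
113 hosts -> /25 (126 usable): 192.168.186.0/25
52 hosts -> /26 (62 usable): 192.168.186.128/26
Allocation: 192.168.184.0/24 (143 hosts, 254 usable); 192.168.185.0/24 (138 hosts, 254 usable); 192.168.186.0/25 (113 hosts, 126 usable); 192.168.186.128/26 (52 hosts, 62 usable)


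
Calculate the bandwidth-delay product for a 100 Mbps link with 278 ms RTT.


BDP = bandwidth * RTT
= 100 Mbps * 278 ms
= 100 * 1e6 * 278 / 1000 bits
= 27800000 bits
= 3475000 bytes
= 3393.5547 KB
BDP = 27800000 bits (3475000 bytes)


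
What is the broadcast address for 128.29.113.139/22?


Network: 128.29.112.0/22
Host bits = 10
Set all host bits to 1:
Broadcast: 128.29.115.255


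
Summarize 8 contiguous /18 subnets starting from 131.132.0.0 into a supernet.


Original prefix: /18
Number of subnets: 8 = 2^3
New prefix = 18 - 3 = 15
Supernet: 131.132.0.0/15


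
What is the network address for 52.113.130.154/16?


IP:   00110100.01110001.10000010.10011010
Mask: 11111111.11111111.00000000.00000000
AND operation:
Net:  00110100.01110001.00000000.00000000
Network: 52.113.0.0/16


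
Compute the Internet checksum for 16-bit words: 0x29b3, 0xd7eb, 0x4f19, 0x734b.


Sum all words (with carry folding):
+ 0x29b3 = 0x29b3
+ 0xd7eb = 0x019f
+ 0x4f19 = 0x50b8
+ 0x734b = 0xc403
One's complement: ~0xc403
Checksum = 0x3bfc


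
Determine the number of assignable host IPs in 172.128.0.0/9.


Host bits = 32 - 9 = 23
Total addresses = 2^23 = 8388608
Usable = total - 2 (network and broadcast)
Usable hosts: 8388606


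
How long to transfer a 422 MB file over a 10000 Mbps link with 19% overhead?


Effective throughput = 10000 * (1 - 19/100) = 8100.0 Mbps
File size in Mb = 422 * 8 = 3376 Mb
Time = 3376 / 8100.0
Time = 0.4168 seconds


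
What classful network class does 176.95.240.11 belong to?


First octet: 176
Binary: 10110000
10xxxxxx -> Class B (128-191)
Class B, default mask 255.255.0.0 (/16)


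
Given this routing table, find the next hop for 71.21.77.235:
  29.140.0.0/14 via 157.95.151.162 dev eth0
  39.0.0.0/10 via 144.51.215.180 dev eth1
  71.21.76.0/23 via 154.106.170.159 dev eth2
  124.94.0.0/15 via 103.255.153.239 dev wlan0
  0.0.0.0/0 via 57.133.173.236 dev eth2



Longest prefix match for 71.21.77.235:
  /14 29.140.0.0: no
  /10 39.0.0.0: no
  /23 71.21.76.0: MATCH
  /15 124.94.0.0: no
  /0 0.0.0.0: MATCH
Selected: next-hop 154.106.170.159 via eth2 (matched /23)


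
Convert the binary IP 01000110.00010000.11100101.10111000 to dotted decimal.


01000110 = 70
00010000 = 16
11100101 = 229
10111000 = 184
IP: 70.16.229.184


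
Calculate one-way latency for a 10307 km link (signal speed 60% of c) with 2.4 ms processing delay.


Speed = 0.6 * 3e5 km/s = 180000 km/s
Propagation delay = 10307 / 180000 = 0.0573 s = 57.2611 ms
Processing delay = 2.4 ms
Total one-way latency = 59.6611 ms


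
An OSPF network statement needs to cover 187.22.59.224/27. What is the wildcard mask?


Subnet mask: 255.255.255.224
Wildcard = 255.255.255.255 - subnet mask
255 - 255 = 0
255 - 255 = 0
255 - 255 = 0
255 - 224 = 31
Wildcard: 0.0.0.31
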